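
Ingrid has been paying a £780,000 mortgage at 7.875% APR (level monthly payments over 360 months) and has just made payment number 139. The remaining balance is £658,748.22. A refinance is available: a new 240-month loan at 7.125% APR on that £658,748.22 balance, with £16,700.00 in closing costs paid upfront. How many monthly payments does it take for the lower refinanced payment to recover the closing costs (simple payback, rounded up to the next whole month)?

Current payment = 780,000 × 7.875%/12 / (1 − (1+0.0065625)^−360) = £5,655.54.
Refinanced payment = 658,748.22 × 0.0059375 / (1 − (1+0.0059375)^−240) = £5,156.81.
Monthly savings = £5,655.54 − £5,156.81 = £498.73.
Break-even = £16,700.00 / £498.73 = 33.49 → 34 months.

34 months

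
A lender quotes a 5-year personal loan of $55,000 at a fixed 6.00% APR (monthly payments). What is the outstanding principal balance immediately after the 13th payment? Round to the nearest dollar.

$44,439

With monthly rate i = 6%/12 = 0.0050000, the balance after k of n payments is P · [(1+i)^n − (1+i)^k] / [(1+i)^n − 1].
(1+0.0050000)^60 = 1.34885015 and (1+0.0050000)^13 = 1.06698620, so the balance is 55,000 × (1.34885015 − 1.06698620) / (1.34885015 − 1) = $44,438.90.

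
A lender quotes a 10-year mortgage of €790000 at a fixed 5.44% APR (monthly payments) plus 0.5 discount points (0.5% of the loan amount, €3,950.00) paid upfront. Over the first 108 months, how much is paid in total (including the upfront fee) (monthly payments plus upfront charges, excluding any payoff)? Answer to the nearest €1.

At 5.44% the monthly rate is 0.0045333, so the payment is 790,000 × 0.0045333 / (1 − 1.0045333^−120) = €8,550.11.
Total outlay = 108 × €8,550.11 + €3,950.00 = €927,361.88.

€927,362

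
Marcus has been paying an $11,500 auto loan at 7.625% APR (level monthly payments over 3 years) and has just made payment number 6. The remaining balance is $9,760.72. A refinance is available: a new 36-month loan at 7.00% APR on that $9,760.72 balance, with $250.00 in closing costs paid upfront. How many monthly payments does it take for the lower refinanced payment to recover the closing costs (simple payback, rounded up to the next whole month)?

5 months

Current payment = 11,500 × 7.625%/12 / (1 − (1+0.0063542)^−36) = $358.38.
Refinanced payment = 9,760.72 × 0.0058333 / (1 − (1+0.0058333)^−36) = $301.38.
Monthly savings = $358.38 − $301.38 = $57.00.
Break-even = $250.00 / $57.00 = 4.39 → 5 months.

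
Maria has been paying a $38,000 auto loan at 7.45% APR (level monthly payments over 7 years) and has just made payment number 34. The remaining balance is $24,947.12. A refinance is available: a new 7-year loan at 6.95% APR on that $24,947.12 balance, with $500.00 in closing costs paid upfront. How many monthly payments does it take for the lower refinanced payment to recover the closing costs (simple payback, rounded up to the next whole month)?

3 months

Current payment = 38,000 × 7.45%/12 / (1 − (1+0.0062083)^−84) = $581.92.
Refinanced payment = 24,947.12 × 0.0057917 / (1 − (1+0.0057917)^−84) = $375.91.
Monthly savings = $581.92 − $375.91 = $206.01.
Break-even = $500.00 / $206.01 = 2.43 → 3 months.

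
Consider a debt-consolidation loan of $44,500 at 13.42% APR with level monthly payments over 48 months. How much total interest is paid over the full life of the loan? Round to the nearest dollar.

$13,250

Monthly rate = 13.42%/12 = 0.0111833; payment = 44,500 × 0.0111833 / (1 − (1+0.0111833)^−48) = $1,203.12.
Total paid = 48 × $1,203.12 = $57,749.76; interest = $57,749.76 − $44,500 = $13,249.76.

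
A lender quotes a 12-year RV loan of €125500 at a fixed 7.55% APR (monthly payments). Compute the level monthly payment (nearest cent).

€1,327.70

At 7.55% the monthly rate is 0.0062917, so the payment is 125,500 × 0.0062917 / (1 − 1.0062917^−144) = €1,327.70.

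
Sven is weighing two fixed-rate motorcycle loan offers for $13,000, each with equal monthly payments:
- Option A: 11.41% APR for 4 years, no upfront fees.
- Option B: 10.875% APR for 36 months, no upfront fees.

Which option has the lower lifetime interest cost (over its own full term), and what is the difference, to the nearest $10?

Option A: monthly rate = 11.41%/12 = 0.0095083; payment = 13,000 × 0.0095083 / (1 − (1+0.0095083)^−48) = $338.59.
Total interest on Option A = 48 × $338.59 − $13,000 = $3,252.32.
Option B: monthly rate = 10.875%/12 = 0.0090625; payment = 13,000 × 0.0090625 / (1 − (1+0.0090625)^−36) = $424.83.
Total interest on Option B = 36 × $424.83 − $13,000 = $2,293.88.
Option B is lower by $958.44.

Option B by $960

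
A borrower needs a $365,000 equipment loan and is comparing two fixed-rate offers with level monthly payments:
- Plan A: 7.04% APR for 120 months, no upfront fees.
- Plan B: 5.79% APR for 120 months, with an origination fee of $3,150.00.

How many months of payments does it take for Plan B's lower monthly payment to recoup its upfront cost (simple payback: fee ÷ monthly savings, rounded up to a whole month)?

14 months

Plan A: at 7.04% the monthly rate is 0.0058667, so the payment is 365,000 × 0.0058667 / (1 − 1.0058667^−120) = $4,245.49.
Plan B: monthly rate = 5.79%/12 = 0.0048250; payment = 365,000 × 0.0048250 / (1 − (1+0.0048250)^−120) = $4,013.86.
Monthly savings = $4,245.49 − $4,013.86 = $231.63.
Break-even = $3,150.00 / $231.63 = 13.60 → 14 months.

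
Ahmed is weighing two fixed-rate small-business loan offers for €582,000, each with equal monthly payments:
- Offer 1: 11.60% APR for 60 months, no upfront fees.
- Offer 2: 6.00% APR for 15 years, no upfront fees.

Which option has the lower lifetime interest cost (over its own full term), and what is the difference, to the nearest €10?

Offer 1: at 11.60% the monthly rate is 0.0096667, so the payment is 582,000 × 0.0096667 / (1 − 1.0096667^−60) = €12,828.93.
Total interest on Offer 1 = 60 × €12,828.93 − €582,000 = €187,735.80.
Offer 2: monthly rate = 6%/12 = 0.0050000; payment = 582,000 × 0.0050000 / (1 − (1+0.0050000)^−180) = €4,911.25.
Total interest on Offer 2 = 180 × €4,911.25 − €582,000 = €302,025.00.
Offer 1 is lower by €114,289.20.

Offer 1 by €114,290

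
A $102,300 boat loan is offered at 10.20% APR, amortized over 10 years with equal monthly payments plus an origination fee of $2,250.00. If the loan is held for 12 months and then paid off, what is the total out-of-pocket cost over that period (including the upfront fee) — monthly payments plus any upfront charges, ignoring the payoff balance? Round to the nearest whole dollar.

Monthly rate = 10.2%/12 = 0.0085000; payment = 102,300 × 0.0085000 / (1 − (1+0.0085000)^−120) = $1,363.26.
Total outlay = 12 × $1,363.26 + $2,250.00 = $18,609.12.

$18,609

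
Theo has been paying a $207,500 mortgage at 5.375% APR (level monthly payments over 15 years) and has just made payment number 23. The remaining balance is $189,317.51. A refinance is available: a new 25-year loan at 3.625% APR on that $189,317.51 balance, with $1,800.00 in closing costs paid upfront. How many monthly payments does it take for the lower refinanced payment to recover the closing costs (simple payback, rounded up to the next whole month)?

3 months

Current payment = 207,500 × 5.375%/12 / (1 − (1+0.0044792)^−180) = $1,681.72.
Refinanced payment = 189,317.51 × 0.0030208 / (1 − (1+0.0030208)^−300) = $960.51.
Monthly savings = $1,681.72 − $960.51 = $721.21.
Break-even = $1,800.00 / $721.21 = 2.50 → 3 months.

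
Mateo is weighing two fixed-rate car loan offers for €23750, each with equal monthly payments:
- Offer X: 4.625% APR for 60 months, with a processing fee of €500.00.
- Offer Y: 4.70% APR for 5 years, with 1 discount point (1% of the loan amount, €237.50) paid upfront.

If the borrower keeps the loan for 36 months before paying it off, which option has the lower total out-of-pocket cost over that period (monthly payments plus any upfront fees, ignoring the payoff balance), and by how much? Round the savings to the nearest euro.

Offer X: at 4.625% the monthly rate is 0.0038542, so the payment is 23,750 × 0.0038542 / (1 − 1.0038542^−60) = €444.12.
Offer Y: monthly rate = 4.7%/12 = 0.0039167; payment = 23,750 × 0.0039167 / (1 − (1+0.0039167)^−60) = €444.93.
Over 36 months: Offer X costs 36 × €444.12 + €500.00 = €16,488.32; Offer Y costs 36 × €444.93 + €237.50 = €16,254.98.
Offer Y is cheaper by €16,488.32 − €16,254.98 = €233.34.

Offer Y by €233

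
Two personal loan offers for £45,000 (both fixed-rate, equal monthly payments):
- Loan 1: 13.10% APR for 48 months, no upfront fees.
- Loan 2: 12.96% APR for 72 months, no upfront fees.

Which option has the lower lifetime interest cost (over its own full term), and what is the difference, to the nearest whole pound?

Loan 1: at 13.10% the monthly rate is 0.0109167, so the payment is 45,000 × 0.0109167 / (1 − 1.0109167^−48) = £1,209.47.
Total interest on Loan 1 = 48 × £1,209.47 − £45,000 = £13,054.56.
Loan 2: monthly rate = 12.96%/12 = 0.0108000; payment = 45,000 × 0.0108000 / (1 − (1+0.0108000)^−72) = £902.38.
Total interest on Loan 2 = 72 × £902.38 − £45,000 = £19,971.36.
Loan 1 is lower by £6,916.80.

Loan 1 by £6,917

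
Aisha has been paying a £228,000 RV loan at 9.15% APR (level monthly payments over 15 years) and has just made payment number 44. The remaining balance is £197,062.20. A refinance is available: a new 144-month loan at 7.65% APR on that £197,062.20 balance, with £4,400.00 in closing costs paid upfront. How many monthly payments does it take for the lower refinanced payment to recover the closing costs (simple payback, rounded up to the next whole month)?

Current payment = 228,000 × 9.15%/12 / (1 − (1+0.0076250)^−180) = £2,332.92.
Refinanced payment = 197,062.20 × 0.0063750 / (1 − (1+0.0063750)^−144) = £2,095.47.
Monthly savings = £2,332.92 − £2,095.47 = £237.45.
Break-even = £4,400.00 / £237.45 = 18.53 → 19 months.

19 months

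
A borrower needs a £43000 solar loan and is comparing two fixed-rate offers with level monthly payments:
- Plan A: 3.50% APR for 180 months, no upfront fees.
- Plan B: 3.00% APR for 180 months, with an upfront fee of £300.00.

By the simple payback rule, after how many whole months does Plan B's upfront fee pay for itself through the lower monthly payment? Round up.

29 months

Plan A: at 3.50% the monthly rate is 0.0029167, so the payment is 43,000 × 0.0029167 / (1 − 1.0029167^−180) = £307.40.
Plan B: at 3.00% the monthly rate is 0.0025000, so the payment is 43,000 × 0.0025000 / (1 − 1.0025000^−180) = £296.95.
Monthly savings = £307.40 − £296.95 = £10.45.
Break-even = £300.00 / £10.45 = 28.71 → 29 months.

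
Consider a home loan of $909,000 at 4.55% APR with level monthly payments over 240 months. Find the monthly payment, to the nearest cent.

$5,775.35

Monthly rate = 4.55%/12 = 0.0037917; payment = 909,000 × 0.0037917 / (1 − (1+0.0037917)^−240) = $5,775.35.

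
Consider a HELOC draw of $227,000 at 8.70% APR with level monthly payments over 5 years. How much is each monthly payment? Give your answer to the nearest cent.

$4,679.16

At 8.70% the monthly rate is 0.0072500, so the payment is 227,000 × 0.0072500 / (1 − 1.0072500^−60) = $4,679.16.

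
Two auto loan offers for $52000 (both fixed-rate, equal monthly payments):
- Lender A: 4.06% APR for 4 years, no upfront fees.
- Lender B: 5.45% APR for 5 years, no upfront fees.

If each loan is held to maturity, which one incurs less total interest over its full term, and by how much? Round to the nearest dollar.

Lender A: monthly rate = 4.06%/12 = 0.0033833; payment = 52,000 × 0.0033833 / (1 − (1+0.0033833)^−48) = $1,175.51.
Total interest on Lender A = 48 × $1,175.51 − $52,000 = $4,424.48.
Lender B: at 5.45% the monthly rate is 0.0045417, so the payment is 52,000 × 0.0045417 / (1 − 1.0045417^−60) = $992.06.
Total interest on Lender B = 60 × $992.06 − $52,000 = $7,523.60.
Lender A is lower by $3,099.12.

Lender A by $3,099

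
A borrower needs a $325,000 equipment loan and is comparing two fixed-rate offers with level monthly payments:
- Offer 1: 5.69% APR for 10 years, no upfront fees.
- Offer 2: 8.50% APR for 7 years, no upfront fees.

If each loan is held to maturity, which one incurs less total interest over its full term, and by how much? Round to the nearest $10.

Offer 1 by $5,400

Offer 1: monthly rate = 5.69%/12 = 0.0047417; payment = 325,000 × 0.0047417 / (1 − (1+0.0047417)^−120) = $3,557.78.
Total interest on Offer 1 = 120 × $3,557.78 − $325,000 = $101,933.60.
Offer 2: monthly rate = 8.5%/12 = 0.0070833; payment = 325,000 × 0.0070833 / (1 − (1+0.0070833)^−84) = $5,146.86.
Total interest on Offer 2 = 84 × $5,146.86 − $325,000 = $107,336.24.
Offer 1 is lower by $5,402.64.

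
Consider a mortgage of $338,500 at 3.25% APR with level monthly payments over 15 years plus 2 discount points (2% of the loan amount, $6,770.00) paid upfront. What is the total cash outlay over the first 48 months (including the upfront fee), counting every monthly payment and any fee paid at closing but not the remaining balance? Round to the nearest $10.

$120,940

Monthly rate = 3.25%/12 = 0.0027083; payment = 338,500 × 0.0027083 / (1 − (1+0.0027083)^−180) = $2,378.53.
Total outlay = 48 × $2,378.53 + $6,770.00 = $120,939.44.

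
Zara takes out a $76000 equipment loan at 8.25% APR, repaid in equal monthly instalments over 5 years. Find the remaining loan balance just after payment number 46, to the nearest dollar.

$20,622

With monthly rate i = 8.25%/12 = 0.0068750, the balance after k of n payments is P · [(1+i)^n − (1+i)^k] / [(1+i)^n − 1].
(1+0.0068750)^60 = 1.50845884 and (1+0.0068750)^46 = 1.37048933, so the balance is 76,000 × (1.50845884 − 1.37048933) / (1.50845884 − 1) = $20,622.48.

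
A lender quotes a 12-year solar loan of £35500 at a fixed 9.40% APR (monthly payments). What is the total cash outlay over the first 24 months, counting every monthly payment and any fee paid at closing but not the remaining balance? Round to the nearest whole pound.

£9,889

Monthly rate = 9.4%/12 = 0.0078333; payment = 35,500 × 0.0078333 / (1 − (1+0.0078333)^−144) = £412.04.
Total outlay = 24 × £412.04 = £9,888.96.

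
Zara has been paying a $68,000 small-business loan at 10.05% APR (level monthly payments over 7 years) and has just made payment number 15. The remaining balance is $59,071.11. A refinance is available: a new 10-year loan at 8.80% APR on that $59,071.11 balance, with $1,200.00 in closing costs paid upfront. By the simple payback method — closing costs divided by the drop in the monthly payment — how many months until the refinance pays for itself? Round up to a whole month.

4 months

Current payment = 68,000 × 10.05%/12 / (1 − (1+0.0083750)^−84) = $1,130.64.
Refinanced payment = 59,071.11 × 0.0073333 / (1 − (1+0.0073333)^−120) = $741.91.
Monthly savings = $1,130.64 − $741.91 = $388.73.
Break-even = $1,200.00 / $388.73 = 3.09 → 4 months.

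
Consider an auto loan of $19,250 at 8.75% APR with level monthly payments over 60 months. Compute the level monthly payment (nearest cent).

$397.27

Monthly rate = 8.75%/12 = 0.0072917; payment = 19,250 × 0.0072917 / (1 − (1+0.0072917)^−60) = $397.27.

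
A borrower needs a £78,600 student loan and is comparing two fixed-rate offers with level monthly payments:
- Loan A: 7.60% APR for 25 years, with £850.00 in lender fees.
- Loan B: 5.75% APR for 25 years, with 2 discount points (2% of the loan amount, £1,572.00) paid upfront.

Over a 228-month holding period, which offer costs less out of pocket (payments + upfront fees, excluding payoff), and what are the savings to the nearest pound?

Loan A: at 7.60% the monthly rate is 0.0063333, so the payment is 78,600 × 0.0063333 / (1 − 1.0063333^−300) = £585.97.
Loan B: monthly rate = 5.75%/12 = 0.0047917; payment = 78,600 × 0.0047917 / (1 − (1+0.0047917)^−300) = £494.48.
Over 228 months: Loan A costs 228 × £585.97 + £850.00 = £134,451.16; Loan B costs 228 × £494.48 + £1,572.00 = £114,313.44.
Loan B is cheaper by £134,451.16 − £114,313.44 = £20,137.72.

Loan B by £20,138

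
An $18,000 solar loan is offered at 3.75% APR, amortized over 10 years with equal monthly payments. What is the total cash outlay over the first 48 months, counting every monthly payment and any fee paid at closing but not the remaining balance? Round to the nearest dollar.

Monthly rate = 3.75%/12 = 0.0031250; payment = 18,000 × 0.0031250 / (1 − (1+0.0031250)^−120) = $180.11.
Total outlay = 48 × $180.11 = $8,645.28.

$8,645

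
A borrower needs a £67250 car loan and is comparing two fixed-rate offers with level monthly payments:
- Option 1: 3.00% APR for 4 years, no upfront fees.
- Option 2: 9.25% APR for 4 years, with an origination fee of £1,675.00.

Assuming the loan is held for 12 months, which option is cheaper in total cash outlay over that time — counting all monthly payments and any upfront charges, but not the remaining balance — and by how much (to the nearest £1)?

Option 1: monthly rate = 3%/12 = 0.0025000; payment = 67,250 × 0.0025000 / (1 − (1+0.0025000)^−48) = £1,488.53.
Option 2: monthly rate = 9.25%/12 = 0.0077083; payment = 67,250 × 0.0077083 / (1 − (1+0.0077083)^−48) = £1,681.51.
Over 12 months: Option 1 costs 12 × £1,488.53 = £17,862.36; Option 2 costs 12 × £1,681.51 + £1,675.00 = £21,853.12.
Option 1 is cheaper by £21,853.12 − £17,862.36 = £3,990.76.

Option 1 by £3,991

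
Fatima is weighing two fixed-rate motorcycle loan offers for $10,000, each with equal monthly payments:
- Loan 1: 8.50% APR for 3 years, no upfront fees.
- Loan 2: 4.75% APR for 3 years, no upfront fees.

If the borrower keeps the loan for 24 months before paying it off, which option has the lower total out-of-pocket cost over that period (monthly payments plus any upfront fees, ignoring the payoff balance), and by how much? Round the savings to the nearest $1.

Loan 2 by $410

Loan 1: monthly rate = 8.5%/12 = 0.0070833; payment = 10,000 × 0.0070833 / (1 − (1+0.0070833)^−36) = $315.68.
Loan 2: monthly rate = 4.75%/12 = 0.0039583; payment = 10,000 × 0.0039583 / (1 − (1+0.0039583)^−36) = $298.59.
Over 24 months: Loan 1 costs 24 × $315.68 = $7,576.32; Loan 2 costs 24 × $298.59 = $7,166.16.
Loan 2 is cheaper by $7,576.32 − $7,166.16 = $410.16.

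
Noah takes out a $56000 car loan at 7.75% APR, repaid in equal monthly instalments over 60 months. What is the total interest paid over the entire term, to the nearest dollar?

Monthly rate = 7.75%/12 = 0.0064583; payment = 56,000 × 0.0064583 / (1 − (1+0.0064583)^−60) = $1,128.79.
Total paid = 60 × $1,128.79 = $67,727.40; interest = $67,727.40 − $56,000 = $11,727.40.

$11,727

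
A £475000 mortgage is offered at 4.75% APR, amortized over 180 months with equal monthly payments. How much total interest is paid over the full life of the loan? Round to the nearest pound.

£190,046

Monthly rate = 4.75%/12 = 0.0039583; payment = 475,000 × 0.0039583 / (1 − (1+0.0039583)^−180) = £3,694.70.
Total paid = 180 × £3,694.70 = £665,046.00; interest = £665,046.00 − £475,000 = £190,046.00.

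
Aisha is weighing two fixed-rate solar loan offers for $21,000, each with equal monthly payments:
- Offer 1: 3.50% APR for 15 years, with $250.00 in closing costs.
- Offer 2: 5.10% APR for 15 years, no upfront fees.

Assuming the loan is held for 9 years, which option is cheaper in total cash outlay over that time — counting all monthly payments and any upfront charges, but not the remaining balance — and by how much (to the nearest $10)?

Offer 1: monthly rate = 3.5%/12 = 0.0029167; payment = 21,000 × 0.0029167 / (1 − (1+0.0029167)^−180) = $150.13.
Offer 2: monthly rate = 5.1%/12 = 0.0042500; payment = 21,000 × 0.0042500 / (1 − (1+0.0042500)^−180) = $167.16.
Over 108 months: Offer 1 costs 108 × $150.13 + $250.00 = $16,464.04; Offer 2 costs 108 × $167.16 = $18,053.28.
Offer 1 is cheaper by $18,053.28 − $16,464.04 = $1,589.24.

Offer 1 by $1,590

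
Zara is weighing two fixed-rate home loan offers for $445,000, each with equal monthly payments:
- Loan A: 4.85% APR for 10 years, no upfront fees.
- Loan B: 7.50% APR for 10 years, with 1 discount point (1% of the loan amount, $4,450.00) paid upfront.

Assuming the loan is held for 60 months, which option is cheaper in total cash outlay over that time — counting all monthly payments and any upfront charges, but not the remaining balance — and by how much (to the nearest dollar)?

Loan A: at 4.85% the monthly rate is 0.0040417, so the payment is 445,000 × 0.0040417 / (1 − 1.0040417^−120) = $4,687.36.
Loan B: at 7.50% the monthly rate is 0.0062500, so the payment is 445,000 × 0.0062500 / (1 − 1.0062500^−120) = $5,282.23.
Over 60 months: Loan A costs 60 × $4,687.36 = $281,241.60; Loan B costs 60 × $5,282.23 + $4,450.00 = $321,383.80.
Loan A is cheaper by $321,383.80 − $281,241.60 = $40,142.20.

Loan A by $40,142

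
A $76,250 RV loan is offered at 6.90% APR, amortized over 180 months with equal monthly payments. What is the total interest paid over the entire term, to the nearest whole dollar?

$46,348

At 6.90% the monthly rate is 0.0057500, so the payment is 76,250 × 0.0057500 / (1 − 1.0057500^−180) = $681.10.
Total paid = 180 × $681.10 = $122,598.00; interest = $122,598.00 − $76,250 = $46,348.00.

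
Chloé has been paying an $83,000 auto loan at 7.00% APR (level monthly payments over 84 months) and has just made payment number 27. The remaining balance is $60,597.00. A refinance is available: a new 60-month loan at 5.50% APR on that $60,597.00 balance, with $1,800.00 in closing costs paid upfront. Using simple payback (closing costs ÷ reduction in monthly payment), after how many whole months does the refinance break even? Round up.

Current payment = 83,000 × 7%/12 / (1 − (1+0.0058333)^−84) = $1,252.69.
Refinanced payment = 60,597.00 × 0.0045833 / (1 − (1+0.0045833)^−60) = $1,157.47.
Monthly savings = $1,252.69 − $1,157.47 = $95.22.
Break-even = $1,800.00 / $95.22 = 18.90 → 19 months.

19 months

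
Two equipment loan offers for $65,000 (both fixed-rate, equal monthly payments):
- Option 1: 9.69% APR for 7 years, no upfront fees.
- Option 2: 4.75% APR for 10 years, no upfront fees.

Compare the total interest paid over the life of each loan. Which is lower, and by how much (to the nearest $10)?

Option 1: at 9.69% the monthly rate is 0.0080750, so the payment is 65,000 × 0.0080750 / (1 − 1.0080750^−84) = $1,068.69.
Total interest on Option 1 = 84 × $1,068.69 − $65,000 = $24,769.96.
Option 2: at 4.75% the monthly rate is 0.0039583, so the payment is 65,000 × 0.0039583 / (1 − 1.0039583^−120) = $681.51.
Total interest on Option 2 = 120 × $681.51 − $65,000 = $16,781.20.
Option 2 is lower by $7,988.76.

Option 2 by $7,990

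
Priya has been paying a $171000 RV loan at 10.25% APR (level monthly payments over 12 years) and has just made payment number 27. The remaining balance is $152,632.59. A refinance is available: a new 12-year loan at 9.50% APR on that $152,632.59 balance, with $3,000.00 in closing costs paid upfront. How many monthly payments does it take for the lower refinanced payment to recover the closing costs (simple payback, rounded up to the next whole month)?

Current payment = 171,000 × 10.25%/12 / (1 − (1+0.0085417)^−144) = $2,068.36.
Refinanced payment = 152,632.59 × 0.0079167 / (1 − (1+0.0079167)^−144) = $1,780.27.
Monthly savings = $2,068.36 − $1,780.27 = $288.09.
Break-even = $3,000.00 / $288.09 = 10.41 → 11 months.

11 months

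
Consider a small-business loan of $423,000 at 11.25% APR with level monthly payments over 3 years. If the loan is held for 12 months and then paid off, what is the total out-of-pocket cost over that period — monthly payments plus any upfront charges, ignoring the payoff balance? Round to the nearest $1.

$166,783

At 11.25% the monthly rate is 0.0093750, so the payment is 423,000 × 0.0093750 / (1 − 1.0093750^−36) = $13,898.61.
Total outlay = 12 × $13,898.61 = $166,783.32.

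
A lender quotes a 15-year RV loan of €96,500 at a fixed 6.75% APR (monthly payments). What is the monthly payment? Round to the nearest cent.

€853.94

At 6.75% the monthly rate is 0.0056250, so the payment is 96,500 × 0.0056250 / (1 − 1.0056250^−180) = €853.94.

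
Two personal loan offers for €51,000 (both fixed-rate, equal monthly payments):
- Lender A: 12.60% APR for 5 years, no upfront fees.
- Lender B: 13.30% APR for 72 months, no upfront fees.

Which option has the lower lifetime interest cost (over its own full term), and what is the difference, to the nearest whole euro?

Lender A by €5,295

Lender A: monthly rate = 12.6%/12 = 0.0105000; payment = 51,000 × 0.0105000 / (1 − (1+0.0105000)^−60) = €1,149.99.
Total interest on Lender A = 60 × €1,149.99 − €51,000 = €17,999.40.
Lender B: at 13.30% the monthly rate is 0.0110833, so the payment is 51,000 × 0.0110833 / (1 − 1.0110833^−72) = €1,031.87.
Total interest on Lender B = 72 × €1,031.87 − €51,000 = €23,294.64.
Lender A is lower by €5,295.24.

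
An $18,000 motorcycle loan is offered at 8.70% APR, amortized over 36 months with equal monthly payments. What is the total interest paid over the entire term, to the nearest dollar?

$2,516

At 8.70% the monthly rate is 0.0072500, so the payment is 18,000 × 0.0072500 / (1 − 1.0072500^−36) = $569.89.
Total paid = 36 × $569.89 = $20,516.04; interest = $20,516.04 − $18,000 = $2,516.04.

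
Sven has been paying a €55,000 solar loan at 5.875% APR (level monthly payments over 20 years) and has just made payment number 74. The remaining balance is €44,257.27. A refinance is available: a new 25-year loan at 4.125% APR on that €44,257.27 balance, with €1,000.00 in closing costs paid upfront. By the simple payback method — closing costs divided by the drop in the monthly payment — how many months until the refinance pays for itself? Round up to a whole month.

7 months

Current payment = 55,000 × 5.875%/12 / (1 − (1+0.0048958)^−240) = €390.08.
Refinanced payment = 44,257.27 × 0.0034375 / (1 − (1+0.0034375)^−300) = €236.67.
Monthly savings = €390.08 − €236.67 = €153.41.
Break-even = €1,000.00 / €153.41 = 6.52 → 7 months.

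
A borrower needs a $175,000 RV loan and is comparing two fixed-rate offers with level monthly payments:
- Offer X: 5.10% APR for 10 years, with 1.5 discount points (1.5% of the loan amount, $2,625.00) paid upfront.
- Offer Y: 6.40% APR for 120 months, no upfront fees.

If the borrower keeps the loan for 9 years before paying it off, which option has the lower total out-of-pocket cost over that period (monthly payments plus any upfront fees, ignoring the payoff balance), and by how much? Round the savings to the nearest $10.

Offer X: monthly rate = 5.1%/12 = 0.0042500; payment = 175,000 × 0.0042500 / (1 − (1+0.0042500)^−120) = $1,864.71.
Offer Y: at 6.40% the monthly rate is 0.0053333, so the payment is 175,000 × 0.0053333 / (1 − 1.0053333^−120) = $1,978.20.
Over 108 months: Offer X costs 108 × $1,864.71 + $2,625.00 = $204,013.68; Offer Y costs 108 × $1,978.20 = $213,645.60.
Offer X is cheaper by $213,645.60 − $204,013.68 = $9,631.92.

Offer X by $9,630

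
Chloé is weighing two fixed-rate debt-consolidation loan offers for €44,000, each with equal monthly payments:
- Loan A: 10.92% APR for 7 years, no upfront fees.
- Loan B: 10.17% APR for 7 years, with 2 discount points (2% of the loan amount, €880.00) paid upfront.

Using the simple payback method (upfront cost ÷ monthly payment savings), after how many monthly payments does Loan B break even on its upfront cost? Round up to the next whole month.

52 months

Loan A: monthly rate = 10.92%/12 = 0.0091000; payment = 44,000 × 0.0091000 / (1 − (1+0.0091000)^−84) = €751.54.
Loan B: monthly rate = 10.17%/12 = 0.0084750; payment = 44,000 × 0.0084750 / (1 − (1+0.0084750)^−84) = €734.32.
Monthly savings = €751.54 − €734.32 = €17.22.
Break-even = €880.00 / €17.22 = 51.10 → 52 months.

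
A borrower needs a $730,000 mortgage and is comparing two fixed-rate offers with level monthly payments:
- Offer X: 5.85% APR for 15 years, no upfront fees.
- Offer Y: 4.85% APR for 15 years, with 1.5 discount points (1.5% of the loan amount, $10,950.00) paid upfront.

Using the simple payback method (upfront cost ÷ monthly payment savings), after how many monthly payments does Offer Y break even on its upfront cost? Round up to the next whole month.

Offer X: monthly rate = 5.85%/12 = 0.0048750; payment = 730,000 × 0.0048750 / (1 − (1+0.0048750)^−180) = $6,101.15.
Offer Y: at 4.85% the monthly rate is 0.0040417, so the payment is 730,000 × 0.0040417 / (1 − 1.0040417^−180) = $5,715.91.
Monthly savings = $6,101.15 − $5,715.91 = $385.24.
Break-even = $10,950.00 / $385.24 = 28.42 → 29 months.

29 months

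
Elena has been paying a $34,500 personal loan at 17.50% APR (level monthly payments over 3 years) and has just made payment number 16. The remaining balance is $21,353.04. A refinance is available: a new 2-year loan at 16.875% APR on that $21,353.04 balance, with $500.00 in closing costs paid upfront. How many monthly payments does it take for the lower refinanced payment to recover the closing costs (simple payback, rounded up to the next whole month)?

3 months

Current payment = 34,500 × 17.5%/12 / (1 − (1+0.0145833)^−36) = $1,238.62.
Refinanced payment = 21,353.04 × 0.0140625 / (1 − (1+0.0140625)^−24) = $1,054.46.
Monthly savings = $1,238.62 − $1,054.46 = $184.16.
Break-even = $500.00 / $184.16 = 2.72 → 3 months.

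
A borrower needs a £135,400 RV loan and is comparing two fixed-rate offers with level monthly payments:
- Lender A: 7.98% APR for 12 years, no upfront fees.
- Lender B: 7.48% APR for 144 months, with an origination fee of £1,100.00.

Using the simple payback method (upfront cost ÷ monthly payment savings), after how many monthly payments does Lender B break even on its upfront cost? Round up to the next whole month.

Lender A: at 7.98% the monthly rate is 0.0066500, so the payment is 135,400 × 0.0066500 / (1 − 1.0066500^−144) = £1,464.16.
Lender B: monthly rate = 7.48%/12 = 0.0062333; payment = 135,400 × 0.0062333 / (1 − (1+0.0062333)^−144) = £1,427.31.
Monthly savings = £1,464.16 − £1,427.31 = £36.85.
Break-even = £1,100.00 / £36.85 = 29.85 → 30 months.

30 months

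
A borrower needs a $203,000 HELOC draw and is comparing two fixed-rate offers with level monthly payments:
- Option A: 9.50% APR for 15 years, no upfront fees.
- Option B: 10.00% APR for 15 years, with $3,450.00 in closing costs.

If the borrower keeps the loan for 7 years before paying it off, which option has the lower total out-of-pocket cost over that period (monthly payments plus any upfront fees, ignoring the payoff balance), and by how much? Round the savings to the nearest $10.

Option A by $8,630

Option A: monthly rate = 9.5%/12 = 0.0079167; payment = 203,000 × 0.0079167 / (1 − (1+0.0079167)^−180) = $2,119.78.
Option B: at 10.00% the monthly rate is 0.0083333, so the payment is 203,000 × 0.0083333 / (1 − 1.0083333^−180) = $2,181.45.
Over 84 months: Option A costs 84 × $2,119.78 = $178,061.52; Option B costs 84 × $2,181.45 + $3,450.00 = $186,691.80.
Option A is cheaper by $186,691.80 − $178,061.52 = $8,630.28.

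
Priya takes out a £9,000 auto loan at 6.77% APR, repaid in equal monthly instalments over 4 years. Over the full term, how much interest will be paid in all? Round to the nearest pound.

At 6.77% the monthly rate is 0.0056417, so the payment is 9,000 × 0.0056417 / (1 − 1.0056417^−48) = £214.56.
Total paid = 48 × £214.56 = £10,298.88; interest = £10,298.88 − £9,000 = £1,298.88.

£1,299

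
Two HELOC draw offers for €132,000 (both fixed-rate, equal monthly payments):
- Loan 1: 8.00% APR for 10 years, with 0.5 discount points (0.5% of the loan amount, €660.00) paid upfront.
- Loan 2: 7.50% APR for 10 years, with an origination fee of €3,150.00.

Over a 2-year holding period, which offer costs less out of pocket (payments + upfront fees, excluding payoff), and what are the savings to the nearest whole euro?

Loan 1 by €1,658

Loan 1: at 8.00% the monthly rate is 0.0066667, so the payment is 132,000 × 0.0066667 / (1 − 1.0066667^−120) = €1,601.52.
Loan 2: at 7.50% the monthly rate is 0.0062500, so the payment is 132,000 × 0.0062500 / (1 − 1.0062500^−120) = €1,566.86.
Over 24 months: Loan 1 costs 24 × €1,601.52 + €660.00 = €39,096.48; Loan 2 costs 24 × €1,566.86 + €3,150.00 = €40,754.64.
Loan 1 is cheaper by €40,754.64 − €39,096.48 = €1,658.16.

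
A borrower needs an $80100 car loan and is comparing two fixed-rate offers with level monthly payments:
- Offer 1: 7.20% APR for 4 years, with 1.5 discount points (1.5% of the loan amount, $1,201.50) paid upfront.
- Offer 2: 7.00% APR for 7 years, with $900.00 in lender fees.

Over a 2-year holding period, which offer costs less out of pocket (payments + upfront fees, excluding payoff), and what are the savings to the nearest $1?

Offer 2 by $17,500

Offer 1: at 7.20% the monthly rate is 0.0060000, so the payment is 80,100 × 0.0060000 / (1 − 1.0060000^−48) = $1,925.54.
Offer 2: at 7.00% the monthly rate is 0.0058333, so the payment is 80,100 × 0.0058333 / (1 − 1.0058333^−84) = $1,208.92.
Over 24 months: Offer 1 costs 24 × $1,925.54 + $1,201.50 = $47,414.46; Offer 2 costs 24 × $1,208.92 + $900.00 = $29,914.08.
Offer 2 is cheaper by $47,414.46 − $29,914.08 = $17,500.38.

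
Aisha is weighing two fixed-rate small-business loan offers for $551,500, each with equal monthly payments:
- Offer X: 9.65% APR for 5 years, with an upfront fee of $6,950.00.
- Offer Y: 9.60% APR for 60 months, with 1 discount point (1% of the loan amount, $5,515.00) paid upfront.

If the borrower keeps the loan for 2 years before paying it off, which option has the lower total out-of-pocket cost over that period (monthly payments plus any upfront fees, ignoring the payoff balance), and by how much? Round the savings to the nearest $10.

Offer Y by $1,760

Offer X: at 9.65% the monthly rate is 0.0080417, so the payment is 551,500 × 0.0080417 / (1 − 1.0080417^−60) = $11,623.00.
Offer Y: at 9.60% the monthly rate is 0.0080000, so the payment is 551,500 × 0.0080000 / (1 − 1.0080000^−60) = $11,609.50.
Over 24 months: Offer X costs 24 × $11,623.00 + $6,950.00 = $285,902.00; Offer Y costs 24 × $11,609.50 + $5,515.00 = $284,143.00.
Offer Y is cheaper by $285,902.00 − $284,143.00 = $1,759.00.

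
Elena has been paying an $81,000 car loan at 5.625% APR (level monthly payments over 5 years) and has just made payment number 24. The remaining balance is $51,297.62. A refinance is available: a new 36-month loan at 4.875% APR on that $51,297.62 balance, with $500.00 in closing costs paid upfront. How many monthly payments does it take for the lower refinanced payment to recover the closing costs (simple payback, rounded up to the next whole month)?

29 months

Current payment = 81,000 × 5.625%/12 / (1 − (1+0.0046875)^−60) = $1,551.87.
Refinanced payment = 51,297.62 × 0.0040625 / (1 − (1+0.0040625)^−36) = $1,534.56.
Monthly savings = $1,551.87 − $1,534.56 = $17.31.
Break-even = $500.00 / $17.31 = 28.89 → 29 months.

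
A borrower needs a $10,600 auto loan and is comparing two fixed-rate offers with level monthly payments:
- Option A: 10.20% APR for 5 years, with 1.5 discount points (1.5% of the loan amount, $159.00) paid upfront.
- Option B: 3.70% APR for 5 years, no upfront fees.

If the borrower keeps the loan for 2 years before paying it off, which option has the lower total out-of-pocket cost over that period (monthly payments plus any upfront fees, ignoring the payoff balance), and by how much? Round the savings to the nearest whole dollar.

Option B by $939

Option A: at 10.20% the monthly rate is 0.0085000, so the payment is 10,600 × 0.0085000 / (1 − 1.0085000^−60) = $226.26.
Option B: monthly rate = 3.7%/12 = 0.0030833; payment = 10,600 × 0.0030833 / (1 − (1+0.0030833)^−60) = $193.78.
Over 24 months: Option A costs 24 × $226.26 + $159.00 = $5,589.24; Option B costs 24 × $193.78 = $4,650.72.
Option B is cheaper by $5,589.24 − $4,650.72 = $938.52.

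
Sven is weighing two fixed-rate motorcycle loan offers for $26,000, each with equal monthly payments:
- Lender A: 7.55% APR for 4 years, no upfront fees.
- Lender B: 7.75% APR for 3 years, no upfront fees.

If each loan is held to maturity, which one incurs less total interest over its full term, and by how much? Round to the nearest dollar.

Lender A: at 7.55% the monthly rate is 0.0062917, so the payment is 26,000 × 0.0062917 / (1 − 1.0062917^−48) = $629.26.
Total interest on Lender A = 48 × $629.26 − $26,000 = $4,204.48.
Lender B: monthly rate = 7.75%/12 = 0.0064583; payment = 26,000 × 0.0064583 / (1 − (1+0.0064583)^−36) = $811.75.
Total interest on Lender B = 36 × $811.75 − $26,000 = $3,223.00.
Lender B is lower by $981.48.

Lender B by $981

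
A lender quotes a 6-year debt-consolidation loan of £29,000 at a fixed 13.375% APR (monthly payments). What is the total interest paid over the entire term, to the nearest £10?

£13,330

At 13.375% the monthly rate is 0.0111458, so the payment is 29,000 × 0.0111458 / (1 − 1.0111458^−72) = £587.90.
Total paid = 72 × £587.90 = £42,328.80; interest = £42,328.80 − £29,000 = £13,328.80.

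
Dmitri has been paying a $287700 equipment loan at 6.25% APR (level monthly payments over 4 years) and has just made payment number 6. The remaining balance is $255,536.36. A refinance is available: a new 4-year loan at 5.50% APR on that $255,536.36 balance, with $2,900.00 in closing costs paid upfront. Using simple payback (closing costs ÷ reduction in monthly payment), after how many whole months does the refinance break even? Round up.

Current payment = 287,700 × 6.25%/12 / (1 − (1+0.0052083)^−48) = $6,789.67.
Refinanced payment = 255,536.36 × 0.0045833 / (1 − (1+0.0045833)^−48) = $5,942.88.
Monthly savings = $6,789.67 − $5,942.88 = $846.79.
Break-even = $2,900.00 / $846.79 = 3.42 → 4 months.

4 months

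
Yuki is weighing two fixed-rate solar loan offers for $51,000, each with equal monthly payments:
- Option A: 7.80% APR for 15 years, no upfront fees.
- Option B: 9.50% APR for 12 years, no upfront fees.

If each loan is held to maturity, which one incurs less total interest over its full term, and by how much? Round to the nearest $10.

Option A: at 7.80% the monthly rate is 0.0065000, so the payment is 51,000 × 0.0065000 / (1 − 1.0065000^−180) = $481.51.
Total interest on Option A = 180 × $481.51 − $51,000 = $35,671.80.
Option B: at 9.50% the monthly rate is 0.0079167, so the payment is 51,000 × 0.0079167 / (1 − 1.0079167^−144) = $594.85.
Total interest on Option B = 144 × $594.85 − $51,000 = $34,658.40.
Option B is lower by $1,013.40.

Option B by $1,010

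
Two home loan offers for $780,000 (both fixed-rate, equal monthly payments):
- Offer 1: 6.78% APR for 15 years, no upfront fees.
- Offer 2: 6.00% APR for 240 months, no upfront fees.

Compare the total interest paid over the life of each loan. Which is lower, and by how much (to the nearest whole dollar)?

Offer 1: at 6.78% the monthly rate is 0.0056500, so the payment is 780,000 × 0.0056500 / (1 − 1.0056500^−180) = $6,915.27.
Total interest on Offer 1 = 180 × $6,915.27 − $780,000 = $464,748.60.
Offer 2: monthly rate = 6%/12 = 0.0050000; payment = 780,000 × 0.0050000 / (1 − (1+0.0050000)^−240) = $5,588.16.
Total interest on Offer 2 = 240 × $5,588.16 − $780,000 = $561,158.40.
Offer 1 is lower by $96,409.80.

Offer 1 by $96,410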